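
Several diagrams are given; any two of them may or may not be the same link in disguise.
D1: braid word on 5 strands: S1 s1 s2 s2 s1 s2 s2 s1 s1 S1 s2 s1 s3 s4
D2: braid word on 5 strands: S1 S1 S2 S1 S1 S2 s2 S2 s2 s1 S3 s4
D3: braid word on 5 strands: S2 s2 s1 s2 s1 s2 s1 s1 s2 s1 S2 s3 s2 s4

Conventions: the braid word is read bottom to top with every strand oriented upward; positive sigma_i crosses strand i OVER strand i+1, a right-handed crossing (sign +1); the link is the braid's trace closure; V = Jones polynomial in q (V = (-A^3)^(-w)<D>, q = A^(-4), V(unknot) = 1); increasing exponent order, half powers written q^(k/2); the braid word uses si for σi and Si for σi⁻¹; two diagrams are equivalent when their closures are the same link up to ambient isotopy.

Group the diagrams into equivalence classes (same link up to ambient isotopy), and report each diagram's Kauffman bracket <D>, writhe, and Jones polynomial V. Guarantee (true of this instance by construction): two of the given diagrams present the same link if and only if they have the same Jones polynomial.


equivalence classes: {D1, D3} | {D2}
D1 (bracket -A^-2 + A^10 + A^18; 14 crossings at w = +10): V = q^3 + q^5 - q^8
V(D2) = -q^-4 + q^-3 + q^-1  [12 crossings, <D> = A^-8 + 1 - A^4, w = -4]
V(D3) = q^3 + q^5 - q^8  (w +10, c 14, <D> = -A^-2 + A^10 + A^18)
observation: 2 values of V(q) split the 3 diagrams


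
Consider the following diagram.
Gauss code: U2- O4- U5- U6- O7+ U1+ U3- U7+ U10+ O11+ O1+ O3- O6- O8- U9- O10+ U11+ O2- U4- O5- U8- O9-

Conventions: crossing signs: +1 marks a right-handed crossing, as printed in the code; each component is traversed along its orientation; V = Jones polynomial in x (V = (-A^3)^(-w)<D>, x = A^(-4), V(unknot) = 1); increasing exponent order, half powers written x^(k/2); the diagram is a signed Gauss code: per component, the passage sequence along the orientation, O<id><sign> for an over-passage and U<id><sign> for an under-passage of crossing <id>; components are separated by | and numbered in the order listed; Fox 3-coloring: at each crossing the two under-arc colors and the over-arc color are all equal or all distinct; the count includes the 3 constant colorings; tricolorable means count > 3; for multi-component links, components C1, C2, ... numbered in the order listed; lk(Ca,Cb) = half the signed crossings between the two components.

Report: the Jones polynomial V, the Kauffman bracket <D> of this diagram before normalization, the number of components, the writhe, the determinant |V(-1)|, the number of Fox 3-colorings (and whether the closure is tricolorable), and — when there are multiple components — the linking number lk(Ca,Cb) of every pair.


V = -x^-6 + x^-5 - x^-4 + 2x^-3 - x^-2 + x^-1
<D> = -A^-5 + A^-1 - 2A^3 + A^7 - A^11 + A^15 (w = -3)
1 component over 11 crossings, w = -3
3 Fox colorings among 3^11, |V(-1)| = 7: not tricolorable
why: det 7 = |V(-1)|; not divisible by 3, so not tricolorable


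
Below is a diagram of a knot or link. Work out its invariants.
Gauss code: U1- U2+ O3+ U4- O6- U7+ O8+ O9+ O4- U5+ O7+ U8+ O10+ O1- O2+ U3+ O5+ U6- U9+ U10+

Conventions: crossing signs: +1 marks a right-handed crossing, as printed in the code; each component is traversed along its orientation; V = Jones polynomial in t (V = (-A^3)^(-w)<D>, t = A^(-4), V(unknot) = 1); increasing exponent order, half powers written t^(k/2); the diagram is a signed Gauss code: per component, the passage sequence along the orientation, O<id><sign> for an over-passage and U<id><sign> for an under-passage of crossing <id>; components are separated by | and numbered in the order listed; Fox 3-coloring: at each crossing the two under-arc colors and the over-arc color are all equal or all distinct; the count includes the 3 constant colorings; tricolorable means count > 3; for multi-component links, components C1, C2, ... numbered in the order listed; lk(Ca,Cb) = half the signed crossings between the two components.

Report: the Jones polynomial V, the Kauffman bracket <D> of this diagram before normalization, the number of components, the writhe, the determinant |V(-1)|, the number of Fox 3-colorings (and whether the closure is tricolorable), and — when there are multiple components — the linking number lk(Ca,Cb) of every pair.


Jones polynomial: V(t) = t - t^2 + 2t^3 - t^4 + t^5 - t^6
<D> = -A^-12 + A^-8 - A^-4 + 2 - A^4 + A^8; writhe +4
components 1, writhe +4 (10 crossings)
3-colorings: 3 of 3^10, det 7 — not tricolorable
note: w = +4 shifts under R1 moves; the (-A^3)^(-4) factor cancels that in V


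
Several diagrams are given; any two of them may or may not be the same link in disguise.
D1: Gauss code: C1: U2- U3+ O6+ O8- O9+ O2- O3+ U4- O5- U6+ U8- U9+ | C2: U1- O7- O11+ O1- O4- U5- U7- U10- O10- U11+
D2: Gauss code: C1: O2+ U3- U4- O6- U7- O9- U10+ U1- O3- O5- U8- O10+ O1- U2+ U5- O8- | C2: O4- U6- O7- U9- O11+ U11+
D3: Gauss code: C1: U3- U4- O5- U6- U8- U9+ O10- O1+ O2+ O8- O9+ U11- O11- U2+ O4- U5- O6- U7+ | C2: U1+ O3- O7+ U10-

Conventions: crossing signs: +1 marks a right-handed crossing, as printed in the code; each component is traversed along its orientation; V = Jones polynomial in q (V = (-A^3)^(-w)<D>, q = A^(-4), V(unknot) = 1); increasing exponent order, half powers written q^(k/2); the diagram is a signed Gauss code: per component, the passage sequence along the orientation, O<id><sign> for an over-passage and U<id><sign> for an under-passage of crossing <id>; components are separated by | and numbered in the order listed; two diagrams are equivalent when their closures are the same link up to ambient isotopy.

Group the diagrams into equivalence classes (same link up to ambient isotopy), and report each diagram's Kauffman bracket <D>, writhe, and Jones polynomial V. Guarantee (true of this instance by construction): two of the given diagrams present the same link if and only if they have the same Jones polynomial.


classes: {D1} | {D2} | {D3}
V(D1) = -q^(-5/2) - q^(-1/2)  [11 crossings, <D> = A^-7 + A, w = -3]
D2 (bracket A^-9 + A^-1 - A^3 + A^7; 11 crossings at w = -5): V = -q^(-11/2) + q^(-9/2) - q^(-7/2) - q^(-3/2)
V(D3) = q^(-9/2) - q^(-5/2) - q^(-3/2) - q^(-1/2)  (w -3, c 11, <D> = A^-7 + A^-3 + A - A^9)
insight: 3 classes among 3 diagrams; unequal V(q) rules out equality


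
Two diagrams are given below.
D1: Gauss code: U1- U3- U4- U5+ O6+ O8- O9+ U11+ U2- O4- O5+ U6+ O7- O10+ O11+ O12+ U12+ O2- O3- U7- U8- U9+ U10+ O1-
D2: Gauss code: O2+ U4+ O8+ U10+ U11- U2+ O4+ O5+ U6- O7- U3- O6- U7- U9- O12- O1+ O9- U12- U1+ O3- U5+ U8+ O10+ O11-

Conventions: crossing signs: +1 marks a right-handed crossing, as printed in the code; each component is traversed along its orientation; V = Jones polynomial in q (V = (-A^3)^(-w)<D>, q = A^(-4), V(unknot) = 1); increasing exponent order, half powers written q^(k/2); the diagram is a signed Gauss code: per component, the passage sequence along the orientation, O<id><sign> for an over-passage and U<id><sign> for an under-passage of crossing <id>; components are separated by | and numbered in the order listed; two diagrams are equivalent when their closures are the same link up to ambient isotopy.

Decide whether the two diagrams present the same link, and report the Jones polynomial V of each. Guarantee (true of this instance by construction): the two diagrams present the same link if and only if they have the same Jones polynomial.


equivalent: no
D1 (bracket 1; 12 crossings at w = 0): V = 1
V(D2) = -q^-3 + q^-2 - q^-1 + 3 - q + q^2 - q^3  [12 crossings, <D> = -A^-12 + A^-8 - A^-4 + 3 - A^4 + A^8 - A^12, w = 0]
observation: comparing 2 Jones polynomials yields 2 groups


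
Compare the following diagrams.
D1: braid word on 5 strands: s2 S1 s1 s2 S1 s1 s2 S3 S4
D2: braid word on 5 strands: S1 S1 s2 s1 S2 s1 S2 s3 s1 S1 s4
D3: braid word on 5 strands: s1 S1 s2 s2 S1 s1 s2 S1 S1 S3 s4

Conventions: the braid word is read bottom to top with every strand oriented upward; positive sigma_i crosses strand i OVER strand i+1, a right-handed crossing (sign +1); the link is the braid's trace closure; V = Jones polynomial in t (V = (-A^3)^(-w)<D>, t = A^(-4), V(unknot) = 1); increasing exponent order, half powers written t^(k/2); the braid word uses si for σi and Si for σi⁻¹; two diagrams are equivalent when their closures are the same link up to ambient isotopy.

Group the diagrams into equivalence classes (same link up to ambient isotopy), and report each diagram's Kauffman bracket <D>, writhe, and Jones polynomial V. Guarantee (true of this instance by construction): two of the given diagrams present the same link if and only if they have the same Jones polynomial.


equivalence classes: {D1} | {D2} | {D3}
D1 (bracket -A^-15 + A^-7 + A^-3 + A; 9 crossings at w = +1): V = -t^(1/2) - t^(3/2) - t^(5/2) + t^(9/2)
D2 (bracket A^-3 + 2A^5 - A^9 + A^13 - A^17; 11 crossings at w = +1): V = t^(-7/2) - t^(-5/2) + t^(-3/2) - 2t^(-1/2) - t^(3/2)
V(D3) = -t^(-3/2) - 2t^(1/2) + t^(3/2) - t^(5/2) + t^(7/2)  [11 crossings, <D> = -A^-11 + A^-7 - A^-3 + 2A + A^9, w = +1]
key observation: V(t) takes 3 values over 3 diagrams, fixing the grouping


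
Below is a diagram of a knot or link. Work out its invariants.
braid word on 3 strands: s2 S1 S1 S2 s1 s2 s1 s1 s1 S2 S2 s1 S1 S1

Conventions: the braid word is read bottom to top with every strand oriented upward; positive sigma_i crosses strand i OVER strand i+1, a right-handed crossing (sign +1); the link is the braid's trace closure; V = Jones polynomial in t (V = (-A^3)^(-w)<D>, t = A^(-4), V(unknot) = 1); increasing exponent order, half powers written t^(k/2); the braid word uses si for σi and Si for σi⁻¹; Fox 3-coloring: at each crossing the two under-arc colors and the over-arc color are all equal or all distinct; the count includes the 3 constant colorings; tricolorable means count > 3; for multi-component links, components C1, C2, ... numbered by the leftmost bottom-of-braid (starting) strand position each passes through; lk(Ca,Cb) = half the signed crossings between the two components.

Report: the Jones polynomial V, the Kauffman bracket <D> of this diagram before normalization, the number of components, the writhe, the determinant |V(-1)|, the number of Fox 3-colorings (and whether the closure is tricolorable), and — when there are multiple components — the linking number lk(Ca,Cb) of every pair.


Jones polynomial: V(t) = -t^-3 + 2t^-2 - 2t^-1 + 3 - 2t + 2t^2 - t^3
<D> = -A^-12 + 2A^-8 - 2A^-4 + 3 - 2A^4 + 2A^8 - A^12; writhe 0
components 1, writhe 0 (14 crossings)
3-colorings: 3 of 3^14, det 13 — not tricolorable
note: w = 0 shifts under R1 moves; the (-A^3)^(0) factor cancels that in V


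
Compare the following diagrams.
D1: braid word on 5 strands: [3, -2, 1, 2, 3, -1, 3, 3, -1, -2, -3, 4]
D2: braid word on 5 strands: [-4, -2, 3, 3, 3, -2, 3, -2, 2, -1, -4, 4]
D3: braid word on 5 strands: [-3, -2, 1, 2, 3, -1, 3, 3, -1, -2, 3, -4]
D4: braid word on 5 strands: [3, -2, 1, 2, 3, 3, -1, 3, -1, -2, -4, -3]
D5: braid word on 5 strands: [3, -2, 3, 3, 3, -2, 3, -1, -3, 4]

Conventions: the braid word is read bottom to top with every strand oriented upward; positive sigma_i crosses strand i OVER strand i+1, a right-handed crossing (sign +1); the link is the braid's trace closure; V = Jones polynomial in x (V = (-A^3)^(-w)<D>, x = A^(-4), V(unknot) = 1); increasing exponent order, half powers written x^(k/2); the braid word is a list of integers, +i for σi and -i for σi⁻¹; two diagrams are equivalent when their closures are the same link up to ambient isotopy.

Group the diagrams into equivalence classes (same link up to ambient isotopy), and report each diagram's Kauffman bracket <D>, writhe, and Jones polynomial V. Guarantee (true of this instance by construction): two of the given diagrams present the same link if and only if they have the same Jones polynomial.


grouping into links: {D1, D3, D4} | {D2, D5}
V(D1) = -x^-3 + x^-2 - x^-1 + 3 - x + x^2 - x^3  (w +2, c 12, <D> = -A^-6 + A^-2 - A^2 + 3A^6 - A^10 + A^14 - A^18)
V(D2) = x^-1 - 1 + 2x - 2x^2 + 2x^3 - 2x^4 + x^5  (w 0, c 12, <D> = A^-20 - 2A^-16 + 2A^-12 - 2A^-8 + 2A^-4 - 1 + A^4)
V(D3) = -x^-3 + x^-2 - x^-1 + 3 - x + x^2 - x^3  [12 crossings, <D> = -A^-12 + A^-8 - A^-4 + 3 - A^4 + A^8 - A^12, w = 0]
D4 (bracket -A^-12 + A^-8 - A^-4 + 3 - A^4 + A^8 - A^12; 12 crossings at w = 0): V = -x^-3 + x^-2 - x^-1 + 3 - x + x^2 - x^3
D5 (bracket A^-14 - 2A^-10 + 2A^-6 - 2A^-2 + 2A^2 - A^6 + A^10; 10 crossings at w = +2): V = x^-1 - 1 + 2x - 2x^2 + 2x^3 - 2x^4 + x^5
why: 2 values of V(x) split the 5 diagrams


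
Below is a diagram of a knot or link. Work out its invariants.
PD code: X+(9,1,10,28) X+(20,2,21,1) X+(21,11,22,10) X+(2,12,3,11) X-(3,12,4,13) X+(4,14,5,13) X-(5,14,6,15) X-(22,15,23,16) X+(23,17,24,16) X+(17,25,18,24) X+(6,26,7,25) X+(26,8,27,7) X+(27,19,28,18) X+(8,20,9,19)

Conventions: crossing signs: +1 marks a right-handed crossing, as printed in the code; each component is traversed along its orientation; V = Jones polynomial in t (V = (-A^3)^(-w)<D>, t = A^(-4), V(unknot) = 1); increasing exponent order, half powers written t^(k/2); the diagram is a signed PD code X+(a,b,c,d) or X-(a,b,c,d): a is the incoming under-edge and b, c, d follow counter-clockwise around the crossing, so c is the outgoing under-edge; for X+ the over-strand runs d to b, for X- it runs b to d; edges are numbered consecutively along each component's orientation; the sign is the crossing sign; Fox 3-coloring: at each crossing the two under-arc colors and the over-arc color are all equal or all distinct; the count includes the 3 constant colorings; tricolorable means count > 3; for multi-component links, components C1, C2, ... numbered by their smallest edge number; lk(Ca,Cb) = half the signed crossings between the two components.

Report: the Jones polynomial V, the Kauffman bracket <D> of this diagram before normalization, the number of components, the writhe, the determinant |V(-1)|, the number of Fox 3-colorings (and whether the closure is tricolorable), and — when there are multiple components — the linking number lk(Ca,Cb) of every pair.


V(t) = t^3 + t^5 - t^8
bracket: -A^-8 + A^4 + A^12, w = +8
1 component, writhe +8, over 14 crossings
det 3, colorings 9 of 3^14 — tricolorable
observation: w = +8 (over 14 crossings) is diagram-only; (-A^3)^(-8) removes it from V


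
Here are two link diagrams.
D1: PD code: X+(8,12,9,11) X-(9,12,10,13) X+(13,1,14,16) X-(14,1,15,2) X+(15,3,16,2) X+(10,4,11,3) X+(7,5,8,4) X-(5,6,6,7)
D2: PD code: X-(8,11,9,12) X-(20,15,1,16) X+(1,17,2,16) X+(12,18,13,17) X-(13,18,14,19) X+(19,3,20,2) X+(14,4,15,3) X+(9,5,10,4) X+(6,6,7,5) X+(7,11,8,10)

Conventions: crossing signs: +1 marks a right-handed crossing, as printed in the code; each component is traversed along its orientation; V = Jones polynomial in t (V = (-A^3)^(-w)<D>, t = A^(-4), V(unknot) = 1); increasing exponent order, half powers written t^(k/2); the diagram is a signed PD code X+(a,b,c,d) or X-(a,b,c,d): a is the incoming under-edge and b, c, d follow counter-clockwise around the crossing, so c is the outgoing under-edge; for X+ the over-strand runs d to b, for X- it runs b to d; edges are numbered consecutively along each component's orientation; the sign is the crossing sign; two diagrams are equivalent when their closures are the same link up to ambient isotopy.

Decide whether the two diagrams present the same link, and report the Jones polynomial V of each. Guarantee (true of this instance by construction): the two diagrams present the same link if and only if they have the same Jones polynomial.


same link: yes
V(D1) = 1  [8 crossings, <D> = A^6, w = +2]
V(D2) = 1  [10 crossings, <D> = A^12, w = +4]
insight: Reidemeister moves carry D1 (8 crossings) to D2 (10)


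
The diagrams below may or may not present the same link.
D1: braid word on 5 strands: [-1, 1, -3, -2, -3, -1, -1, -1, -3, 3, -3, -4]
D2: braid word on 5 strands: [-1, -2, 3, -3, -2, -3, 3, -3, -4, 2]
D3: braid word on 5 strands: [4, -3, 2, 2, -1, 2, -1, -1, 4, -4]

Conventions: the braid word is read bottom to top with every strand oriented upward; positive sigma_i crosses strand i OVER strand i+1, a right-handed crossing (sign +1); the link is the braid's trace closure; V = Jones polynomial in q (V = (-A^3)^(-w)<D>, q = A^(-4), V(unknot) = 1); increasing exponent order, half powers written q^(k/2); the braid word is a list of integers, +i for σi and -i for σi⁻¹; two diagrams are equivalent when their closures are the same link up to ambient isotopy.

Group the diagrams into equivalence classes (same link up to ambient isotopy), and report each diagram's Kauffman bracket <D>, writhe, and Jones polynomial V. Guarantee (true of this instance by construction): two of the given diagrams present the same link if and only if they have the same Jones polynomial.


grouping into links: {D1} | {D2} | {D3}
V(D1) = q^-8 - 2q^-7 + q^-6 - 2q^-5 + 2q^-4 + q^-2  (w -8, c 12, <D> = A^-16 + 2A^-8 - 2A^-4 + 1 - 2A^4 + A^8)
V(D2) = 1  [10 crossings, <D> = A^-12, w = -4]
V(D3) = -q^-3 + 2q^-2 - 2q^-1 + 3 - 2q + 2q^2 - q^3  (w 0, c 10, <D> = -A^-12 + 2A^-8 - 2A^-4 + 3 - 2A^4 + 2A^8 - A^12)
key observation: 3 classes among 3 diagrams; unequal V(q) rules out equality


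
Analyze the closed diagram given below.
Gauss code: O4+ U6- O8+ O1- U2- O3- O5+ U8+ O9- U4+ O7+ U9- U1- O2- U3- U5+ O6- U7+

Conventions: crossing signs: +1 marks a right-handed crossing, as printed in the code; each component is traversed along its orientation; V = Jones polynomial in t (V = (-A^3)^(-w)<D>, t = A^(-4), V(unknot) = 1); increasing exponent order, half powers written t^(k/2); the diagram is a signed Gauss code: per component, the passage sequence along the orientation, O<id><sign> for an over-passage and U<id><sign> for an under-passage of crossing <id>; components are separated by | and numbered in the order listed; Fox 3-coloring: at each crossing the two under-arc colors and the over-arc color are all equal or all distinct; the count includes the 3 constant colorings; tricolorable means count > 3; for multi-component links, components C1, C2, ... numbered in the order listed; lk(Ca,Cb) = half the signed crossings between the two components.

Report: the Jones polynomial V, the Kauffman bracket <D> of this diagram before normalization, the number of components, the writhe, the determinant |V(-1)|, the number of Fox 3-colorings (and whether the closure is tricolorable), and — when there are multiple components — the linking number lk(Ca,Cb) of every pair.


V(t) = t^-4 - t^-3 + t^-2 - 2t^-1 + 2 - t + t^2
bracket: -A^-11 + A^-7 - 2A^-3 + 2A - A^5 + A^9 - A^13, w = -1
1 component, writhe -1, over 9 crossings
det 9, colorings 9 of 3^9 — tricolorable
observation: the span of V is 6, forcing >= 6 crossings in any diagram


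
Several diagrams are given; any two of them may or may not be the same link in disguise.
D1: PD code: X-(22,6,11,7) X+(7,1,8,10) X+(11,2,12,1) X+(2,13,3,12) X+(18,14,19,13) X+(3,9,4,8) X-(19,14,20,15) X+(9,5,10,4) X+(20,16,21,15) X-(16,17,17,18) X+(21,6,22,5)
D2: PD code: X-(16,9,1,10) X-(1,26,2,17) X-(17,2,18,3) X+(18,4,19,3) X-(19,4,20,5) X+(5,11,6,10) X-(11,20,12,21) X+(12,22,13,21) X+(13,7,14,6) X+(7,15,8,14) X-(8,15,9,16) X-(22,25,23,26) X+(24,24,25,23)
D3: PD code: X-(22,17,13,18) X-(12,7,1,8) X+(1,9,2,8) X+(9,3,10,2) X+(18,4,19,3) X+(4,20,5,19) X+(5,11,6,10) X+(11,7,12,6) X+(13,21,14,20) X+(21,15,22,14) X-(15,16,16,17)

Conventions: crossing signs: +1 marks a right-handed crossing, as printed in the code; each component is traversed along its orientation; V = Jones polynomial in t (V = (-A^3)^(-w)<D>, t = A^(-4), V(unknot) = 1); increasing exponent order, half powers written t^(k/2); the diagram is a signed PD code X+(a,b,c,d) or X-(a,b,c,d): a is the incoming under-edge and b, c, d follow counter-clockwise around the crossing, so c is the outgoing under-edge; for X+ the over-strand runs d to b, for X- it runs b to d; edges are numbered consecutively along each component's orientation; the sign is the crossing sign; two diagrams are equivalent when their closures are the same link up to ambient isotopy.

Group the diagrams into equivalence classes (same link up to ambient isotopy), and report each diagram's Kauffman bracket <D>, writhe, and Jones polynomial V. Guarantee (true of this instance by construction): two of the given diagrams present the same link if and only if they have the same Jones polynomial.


grouping into links: {D1, D3} | {D2}
V(D1) = -t^(3/2) - 2t^(7/2) + t^(9/2) - t^(11/2) + t^(13/2)  (w +5, c 11, <D> = -A^-11 + A^-7 - A^-3 + 2A + A^9)
V(D2) = -t^(-5/2) - t^(-1/2)  [13 crossings, <D> = A^-1 + A^7, w = -1]
V(D3) = -t^(3/2) - 2t^(7/2) + t^(9/2) - t^(11/2) + t^(13/2)  (w +5, c 11, <D> = -A^-11 + A^-7 - A^-3 + 2A + A^9)
key observation: 2 values of V(t) split the 3 diagrams


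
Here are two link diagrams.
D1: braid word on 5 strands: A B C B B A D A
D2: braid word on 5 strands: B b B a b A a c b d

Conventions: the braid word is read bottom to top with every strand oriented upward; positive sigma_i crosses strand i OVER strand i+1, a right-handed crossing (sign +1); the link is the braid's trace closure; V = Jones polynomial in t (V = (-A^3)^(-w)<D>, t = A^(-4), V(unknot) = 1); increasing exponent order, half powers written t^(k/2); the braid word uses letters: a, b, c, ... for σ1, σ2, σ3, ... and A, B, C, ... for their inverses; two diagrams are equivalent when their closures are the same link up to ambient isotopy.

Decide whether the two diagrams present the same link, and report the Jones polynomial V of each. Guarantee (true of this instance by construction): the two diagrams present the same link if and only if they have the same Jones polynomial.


equivalent: no
D1 (bracket A^-16 + 2A^-8 - 2A^-4 + 1 - 2A^4 + A^8; 8 crossings at w = -8): V = t^-8 - 2t^-7 + t^-6 - 2t^-5 + 2t^-4 + t^-2
V(D2) = 1  (w +4, c 10, <D> = A^12)
key observation: comparing 2 Jones polynomials yields 2 groups


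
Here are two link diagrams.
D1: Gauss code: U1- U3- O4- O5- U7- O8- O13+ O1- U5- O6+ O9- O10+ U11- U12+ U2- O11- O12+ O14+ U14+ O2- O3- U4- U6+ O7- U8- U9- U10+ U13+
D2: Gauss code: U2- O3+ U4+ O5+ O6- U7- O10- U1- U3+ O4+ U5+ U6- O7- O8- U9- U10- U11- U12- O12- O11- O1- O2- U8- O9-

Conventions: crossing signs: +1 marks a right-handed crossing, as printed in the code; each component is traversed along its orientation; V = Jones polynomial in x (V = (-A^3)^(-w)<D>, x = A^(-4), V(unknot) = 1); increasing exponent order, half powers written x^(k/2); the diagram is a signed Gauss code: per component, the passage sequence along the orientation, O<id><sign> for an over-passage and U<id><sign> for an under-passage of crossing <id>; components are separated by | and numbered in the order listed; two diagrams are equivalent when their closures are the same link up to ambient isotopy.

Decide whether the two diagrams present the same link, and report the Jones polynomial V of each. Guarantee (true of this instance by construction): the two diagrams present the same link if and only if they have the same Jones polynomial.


equivalent: yes
D1 (bracket A^-8 - A^-4 + 2 - A^4 + A^8 - A^12; 14 crossings at w = -4): V = -x^-6 + x^-5 - x^-4 + 2x^-3 - x^-2 + x^-1
D2 (bracket A^-14 - A^-10 + 2A^-6 - A^-2 + A^2 - A^6; 12 crossings at w = -6): V = -x^-6 + x^-5 - x^-4 + 2x^-3 - x^-2 + x^-1
key observation: from 14 to 12 crossings by R-moves: one link, two diagrams


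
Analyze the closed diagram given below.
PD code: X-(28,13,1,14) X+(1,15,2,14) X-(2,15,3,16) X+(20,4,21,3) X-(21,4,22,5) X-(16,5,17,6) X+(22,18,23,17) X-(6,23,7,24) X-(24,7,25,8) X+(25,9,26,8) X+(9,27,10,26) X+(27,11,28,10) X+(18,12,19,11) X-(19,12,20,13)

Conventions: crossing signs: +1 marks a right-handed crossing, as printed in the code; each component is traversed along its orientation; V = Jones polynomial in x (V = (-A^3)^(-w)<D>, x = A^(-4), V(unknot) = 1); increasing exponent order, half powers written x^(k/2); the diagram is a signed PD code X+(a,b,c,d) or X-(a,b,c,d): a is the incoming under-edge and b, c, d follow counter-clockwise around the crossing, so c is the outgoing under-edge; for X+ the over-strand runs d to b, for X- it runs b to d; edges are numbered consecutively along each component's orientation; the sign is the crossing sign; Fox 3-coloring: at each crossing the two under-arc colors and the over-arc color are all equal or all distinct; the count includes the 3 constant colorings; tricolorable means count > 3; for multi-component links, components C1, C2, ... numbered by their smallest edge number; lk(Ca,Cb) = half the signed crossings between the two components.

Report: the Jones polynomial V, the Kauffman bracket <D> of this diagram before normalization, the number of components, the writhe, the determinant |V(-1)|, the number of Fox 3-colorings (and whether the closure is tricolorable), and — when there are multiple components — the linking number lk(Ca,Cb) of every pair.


V(x) = 1
bracket: 1, w = 0
1 component, writhe 0, over 14 crossings
det 1, colorings 3 of 3^14 — not tricolorable
observation: |V(-1)| = 1: so not tricolorable, since 3 does not divide 1


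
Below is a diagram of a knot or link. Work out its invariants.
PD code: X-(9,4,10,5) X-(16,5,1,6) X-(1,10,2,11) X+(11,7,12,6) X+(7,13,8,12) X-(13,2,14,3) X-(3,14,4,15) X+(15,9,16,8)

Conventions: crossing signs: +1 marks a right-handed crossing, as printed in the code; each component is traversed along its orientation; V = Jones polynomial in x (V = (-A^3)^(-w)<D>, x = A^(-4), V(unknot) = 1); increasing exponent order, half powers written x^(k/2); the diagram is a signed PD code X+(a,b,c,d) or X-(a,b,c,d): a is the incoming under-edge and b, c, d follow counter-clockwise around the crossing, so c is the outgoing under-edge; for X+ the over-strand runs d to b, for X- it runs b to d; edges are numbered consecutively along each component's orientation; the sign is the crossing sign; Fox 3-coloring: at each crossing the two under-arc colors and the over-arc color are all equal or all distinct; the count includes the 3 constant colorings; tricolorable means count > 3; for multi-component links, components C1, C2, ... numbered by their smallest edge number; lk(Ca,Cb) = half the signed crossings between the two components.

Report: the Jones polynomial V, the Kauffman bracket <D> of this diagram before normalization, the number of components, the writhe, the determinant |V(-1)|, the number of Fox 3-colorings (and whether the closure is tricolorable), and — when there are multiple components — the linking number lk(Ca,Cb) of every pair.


Jones polynomial: V(x) = -x^-4 + x^-3 + x^-1
<D> = A^-2 + A^6 - A^10; writhe -2
components 1, writhe -2 (8 crossings)
3-colorings: 9 of 3^8, det 3 — tricolorable
note: w = -2 shifts under R1 moves; the (-A^3)^(2) factor cancels that in V


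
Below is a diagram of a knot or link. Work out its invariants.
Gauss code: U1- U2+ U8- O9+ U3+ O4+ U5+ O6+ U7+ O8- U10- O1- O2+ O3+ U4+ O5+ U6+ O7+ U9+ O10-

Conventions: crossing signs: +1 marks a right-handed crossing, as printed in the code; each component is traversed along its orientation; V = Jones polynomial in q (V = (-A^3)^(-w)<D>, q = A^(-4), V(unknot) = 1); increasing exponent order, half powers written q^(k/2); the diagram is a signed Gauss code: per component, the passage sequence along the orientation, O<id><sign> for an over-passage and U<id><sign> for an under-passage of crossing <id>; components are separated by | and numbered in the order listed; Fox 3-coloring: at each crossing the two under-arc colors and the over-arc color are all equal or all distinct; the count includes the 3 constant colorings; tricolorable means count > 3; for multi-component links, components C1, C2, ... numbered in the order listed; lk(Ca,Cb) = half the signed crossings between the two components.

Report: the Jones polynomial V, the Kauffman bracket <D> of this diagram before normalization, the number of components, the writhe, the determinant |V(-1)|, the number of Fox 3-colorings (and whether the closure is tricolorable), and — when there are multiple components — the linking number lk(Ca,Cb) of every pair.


V(q) = 1 - q + 2q^2 - 2q^3 + 3q^4 - 3q^5 + 2q^6 - 2q^7 + q^8
bracket: A^-20 - 2A^-16 + 2A^-12 - 3A^-8 + 3A^-4 - 2 + 2A^4 - A^8 + A^12, w = +4
1 component, writhe +4, over 10 crossings
det 17, colorings 3 of 3^10 — not tricolorable
observation: the span of V is 8, forcing >= 8 crossings in any diagram


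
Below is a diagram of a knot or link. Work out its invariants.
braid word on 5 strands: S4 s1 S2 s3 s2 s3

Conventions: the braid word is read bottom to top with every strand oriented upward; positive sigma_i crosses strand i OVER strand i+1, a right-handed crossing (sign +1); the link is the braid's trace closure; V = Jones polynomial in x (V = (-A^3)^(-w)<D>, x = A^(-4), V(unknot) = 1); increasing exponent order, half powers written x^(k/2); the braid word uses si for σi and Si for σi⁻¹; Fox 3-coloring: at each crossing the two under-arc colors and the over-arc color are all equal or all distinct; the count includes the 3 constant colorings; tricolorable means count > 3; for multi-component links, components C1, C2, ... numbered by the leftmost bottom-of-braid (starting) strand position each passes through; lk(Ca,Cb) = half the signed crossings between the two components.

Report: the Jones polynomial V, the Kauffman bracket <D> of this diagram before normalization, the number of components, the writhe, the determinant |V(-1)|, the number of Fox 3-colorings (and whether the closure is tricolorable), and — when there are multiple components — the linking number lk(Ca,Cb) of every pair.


V = 1
<D> = A^6 (w = +2)
1 component over 6 crossings, w = +2
3 Fox colorings among 3^6, |V(-1)| = 1: not tricolorable
why: det 1 = |V(-1)|; not divisible by 3, so not tricolorable


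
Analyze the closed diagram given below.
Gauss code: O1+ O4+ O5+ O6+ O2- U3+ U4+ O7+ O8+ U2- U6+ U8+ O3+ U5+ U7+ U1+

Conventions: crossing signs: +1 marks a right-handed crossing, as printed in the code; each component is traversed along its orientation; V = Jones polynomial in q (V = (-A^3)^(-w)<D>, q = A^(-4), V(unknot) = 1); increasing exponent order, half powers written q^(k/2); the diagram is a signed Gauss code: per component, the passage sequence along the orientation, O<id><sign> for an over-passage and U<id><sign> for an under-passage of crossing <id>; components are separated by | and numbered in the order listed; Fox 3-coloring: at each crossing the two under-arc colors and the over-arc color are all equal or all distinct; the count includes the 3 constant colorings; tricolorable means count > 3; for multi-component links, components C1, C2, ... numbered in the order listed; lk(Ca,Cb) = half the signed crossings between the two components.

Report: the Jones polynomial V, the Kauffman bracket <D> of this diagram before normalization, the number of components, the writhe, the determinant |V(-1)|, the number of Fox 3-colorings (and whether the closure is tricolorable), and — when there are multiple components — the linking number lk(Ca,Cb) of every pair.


Jones polynomial: V(q) = q + q^3 - q^4
<D> = -A^2 + A^6 + A^14; writhe +6
components 1, writhe +6 (8 crossings)
3-colorings: 9 of 3^8, det 3 — tricolorable
note: det 3 = |V(-1)|; divisible by 3, so tricolorable


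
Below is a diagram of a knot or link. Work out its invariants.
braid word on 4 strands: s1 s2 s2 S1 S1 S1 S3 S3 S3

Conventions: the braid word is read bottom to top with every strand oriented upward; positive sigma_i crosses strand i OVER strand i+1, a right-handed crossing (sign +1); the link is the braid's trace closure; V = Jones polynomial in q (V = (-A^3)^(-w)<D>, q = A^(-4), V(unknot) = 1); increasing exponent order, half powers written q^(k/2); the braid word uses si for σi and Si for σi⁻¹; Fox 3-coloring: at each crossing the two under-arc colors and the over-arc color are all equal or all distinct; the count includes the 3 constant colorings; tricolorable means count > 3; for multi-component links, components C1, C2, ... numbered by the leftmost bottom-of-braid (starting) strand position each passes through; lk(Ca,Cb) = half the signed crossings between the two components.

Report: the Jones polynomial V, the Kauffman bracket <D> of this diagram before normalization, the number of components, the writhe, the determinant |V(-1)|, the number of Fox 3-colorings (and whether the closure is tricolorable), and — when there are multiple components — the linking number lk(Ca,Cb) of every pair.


Jones polynomial: V(q) = -q^-6 + q^-5 - 2q^-4 + 3q^-3 - q^-2 + 3q^-1 + q
<D> = -A^-13 - 3A^-5 + A^-1 - 3A^3 + 2A^7 - A^11 + A^15; writhe -3
components 3, writhe -3 (9 crossings)
linking number lk(C1,C2) = -1
lk(C1,C3): +1
lk(C2,C3) = 0
3-colorings: 9 of 3^9, det 12 — tricolorable
note: det 12 = |V(-1)|; divisible by 3, so tricolorable


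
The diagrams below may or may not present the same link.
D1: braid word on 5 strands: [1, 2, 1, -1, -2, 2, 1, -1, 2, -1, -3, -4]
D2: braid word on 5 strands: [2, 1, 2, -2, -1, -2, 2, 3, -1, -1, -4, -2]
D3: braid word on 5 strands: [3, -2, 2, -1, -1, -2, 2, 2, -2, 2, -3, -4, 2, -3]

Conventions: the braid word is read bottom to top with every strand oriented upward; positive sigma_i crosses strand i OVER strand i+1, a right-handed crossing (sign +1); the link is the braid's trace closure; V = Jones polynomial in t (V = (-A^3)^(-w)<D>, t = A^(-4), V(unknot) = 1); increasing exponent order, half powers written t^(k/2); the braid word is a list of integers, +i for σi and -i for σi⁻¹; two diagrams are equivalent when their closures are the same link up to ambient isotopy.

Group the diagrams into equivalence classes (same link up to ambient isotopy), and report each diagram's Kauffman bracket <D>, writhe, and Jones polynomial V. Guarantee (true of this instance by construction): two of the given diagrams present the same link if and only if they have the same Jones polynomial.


equivalence classes: {D1} | {D2} | {D3}
D1 (bracket A^-12 + A^-8 + A^-4 + 1; 12 crossings at w = 0): V = 1 + t + t^2 + t^3
V(D2) = t^-3 + t^-2 + t^-1 + 1  (w -2, c 12, <D> = A^-6 + A^-2 + A^2 + A^6)
D3 (bracket A^-14 + 2A^-6 + A^2; 14 crossings at w = -2): V = t^-2 + 2 + t^2
key observation: comparing 3 Jones polynomials yields 3 groups


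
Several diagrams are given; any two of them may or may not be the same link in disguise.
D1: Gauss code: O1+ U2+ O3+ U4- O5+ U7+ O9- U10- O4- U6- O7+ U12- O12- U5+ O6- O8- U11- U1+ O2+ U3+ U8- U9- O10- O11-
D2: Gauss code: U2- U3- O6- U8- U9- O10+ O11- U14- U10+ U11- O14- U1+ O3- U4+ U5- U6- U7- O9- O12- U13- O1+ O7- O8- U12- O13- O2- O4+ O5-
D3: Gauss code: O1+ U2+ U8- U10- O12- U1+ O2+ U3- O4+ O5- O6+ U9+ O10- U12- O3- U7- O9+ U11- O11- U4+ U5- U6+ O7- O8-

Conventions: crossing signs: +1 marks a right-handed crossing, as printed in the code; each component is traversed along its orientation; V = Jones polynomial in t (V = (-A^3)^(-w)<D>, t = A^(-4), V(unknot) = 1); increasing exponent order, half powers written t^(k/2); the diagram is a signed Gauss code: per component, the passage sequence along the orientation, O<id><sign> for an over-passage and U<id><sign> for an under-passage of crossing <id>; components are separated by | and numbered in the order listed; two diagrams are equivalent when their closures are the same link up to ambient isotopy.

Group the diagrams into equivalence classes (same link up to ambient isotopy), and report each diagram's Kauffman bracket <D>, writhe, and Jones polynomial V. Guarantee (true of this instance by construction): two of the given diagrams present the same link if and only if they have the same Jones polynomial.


classes: {D1, D3} | {D2}
V(D1) = t^-4 - t^-3 + t^-2 - 2t^-1 + 2 - t + t^2  [12 crossings, <D> = A^-14 - A^-10 + 2A^-6 - 2A^-2 + A^2 - A^6 + A^10, w = -2]
V(D2) = t^-8 - 2t^-7 + t^-6 - 2t^-5 + 2t^-4 + t^-2  [14 crossings, <D> = A^-16 + 2A^-8 - 2A^-4 + 1 - 2A^4 + A^8, w = -8]
V(D3) = t^-4 - t^-3 + t^-2 - 2t^-1 + 2 - t + t^2  [12 crossings, <D> = A^-14 - A^-10 + 2A^-6 - 2A^-2 + A^2 - A^6 + A^10, w = -2]
note: V(t) takes 2 values over 3 diagrams, fixing the grouping


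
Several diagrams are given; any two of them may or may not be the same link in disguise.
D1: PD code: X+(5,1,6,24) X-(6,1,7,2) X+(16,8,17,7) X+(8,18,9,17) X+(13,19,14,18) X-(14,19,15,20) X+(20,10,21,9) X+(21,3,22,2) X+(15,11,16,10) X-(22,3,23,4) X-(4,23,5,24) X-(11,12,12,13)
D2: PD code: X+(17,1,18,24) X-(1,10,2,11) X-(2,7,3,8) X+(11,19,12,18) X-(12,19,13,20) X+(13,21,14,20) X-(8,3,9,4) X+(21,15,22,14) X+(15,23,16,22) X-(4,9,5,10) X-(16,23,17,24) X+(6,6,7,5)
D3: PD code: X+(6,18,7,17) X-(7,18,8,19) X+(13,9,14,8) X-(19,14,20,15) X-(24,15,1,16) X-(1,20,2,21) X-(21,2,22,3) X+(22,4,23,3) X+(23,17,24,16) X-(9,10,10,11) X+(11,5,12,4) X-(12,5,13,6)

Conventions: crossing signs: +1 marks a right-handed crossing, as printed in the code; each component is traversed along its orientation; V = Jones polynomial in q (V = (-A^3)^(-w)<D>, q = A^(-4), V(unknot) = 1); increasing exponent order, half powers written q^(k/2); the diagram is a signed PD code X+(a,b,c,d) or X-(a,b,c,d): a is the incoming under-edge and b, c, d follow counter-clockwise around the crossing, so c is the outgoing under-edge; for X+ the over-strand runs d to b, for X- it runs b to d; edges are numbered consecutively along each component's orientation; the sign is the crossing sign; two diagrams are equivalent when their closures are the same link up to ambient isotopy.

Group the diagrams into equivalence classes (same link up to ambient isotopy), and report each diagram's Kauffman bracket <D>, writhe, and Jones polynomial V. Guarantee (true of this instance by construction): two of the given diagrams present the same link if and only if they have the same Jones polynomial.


classes: {D1} | {D2} | {D3}
V(D1) = q + q^3 - q^4  [12 crossings, <D> = -A^-10 + A^-6 + A^2, w = +2]
D2 (bracket -A^-12 + A^-8 - A^-4 + 3 - A^4 + A^8 - A^12; 12 crossings at w = 0): V = -q^-3 + q^-2 - q^-1 + 3 - q + q^2 - q^3
D3 (bracket A^-6; 12 crossings at w = -2): V = 1
note: 3 values of V(q) split the 3 diagrams


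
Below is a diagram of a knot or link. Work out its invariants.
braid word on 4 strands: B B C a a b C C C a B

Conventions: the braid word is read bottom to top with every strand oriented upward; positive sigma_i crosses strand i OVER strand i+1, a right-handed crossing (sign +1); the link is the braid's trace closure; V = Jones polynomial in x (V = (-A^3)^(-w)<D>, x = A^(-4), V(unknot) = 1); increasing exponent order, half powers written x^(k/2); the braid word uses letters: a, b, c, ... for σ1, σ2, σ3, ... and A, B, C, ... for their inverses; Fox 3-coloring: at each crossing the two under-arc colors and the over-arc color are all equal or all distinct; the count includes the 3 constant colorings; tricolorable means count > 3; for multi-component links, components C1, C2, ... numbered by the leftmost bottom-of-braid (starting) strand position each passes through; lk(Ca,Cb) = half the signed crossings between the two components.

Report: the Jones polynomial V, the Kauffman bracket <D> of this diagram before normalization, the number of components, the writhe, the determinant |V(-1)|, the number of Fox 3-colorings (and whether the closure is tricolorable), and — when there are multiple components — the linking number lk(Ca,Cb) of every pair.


V(x) = -x^-8 + 2x^-7 - 3x^-6 + 4x^-5 - 5x^-4 + 5x^-3 - 3x^-2 + 3x^-1 - 1
bracket: A^-9 - 3A^-5 + 3A^-1 - 5A^3 + 5A^7 - 4A^11 + 3A^15 - 2A^19 + A^23, w = -3
1 component, writhe -3, over 11 crossings
det 27, colorings 9 of 3^11 — tricolorable
observation: w = -3 shifts under R1 moves; the (-A^3)^(3) factor cancels that in V


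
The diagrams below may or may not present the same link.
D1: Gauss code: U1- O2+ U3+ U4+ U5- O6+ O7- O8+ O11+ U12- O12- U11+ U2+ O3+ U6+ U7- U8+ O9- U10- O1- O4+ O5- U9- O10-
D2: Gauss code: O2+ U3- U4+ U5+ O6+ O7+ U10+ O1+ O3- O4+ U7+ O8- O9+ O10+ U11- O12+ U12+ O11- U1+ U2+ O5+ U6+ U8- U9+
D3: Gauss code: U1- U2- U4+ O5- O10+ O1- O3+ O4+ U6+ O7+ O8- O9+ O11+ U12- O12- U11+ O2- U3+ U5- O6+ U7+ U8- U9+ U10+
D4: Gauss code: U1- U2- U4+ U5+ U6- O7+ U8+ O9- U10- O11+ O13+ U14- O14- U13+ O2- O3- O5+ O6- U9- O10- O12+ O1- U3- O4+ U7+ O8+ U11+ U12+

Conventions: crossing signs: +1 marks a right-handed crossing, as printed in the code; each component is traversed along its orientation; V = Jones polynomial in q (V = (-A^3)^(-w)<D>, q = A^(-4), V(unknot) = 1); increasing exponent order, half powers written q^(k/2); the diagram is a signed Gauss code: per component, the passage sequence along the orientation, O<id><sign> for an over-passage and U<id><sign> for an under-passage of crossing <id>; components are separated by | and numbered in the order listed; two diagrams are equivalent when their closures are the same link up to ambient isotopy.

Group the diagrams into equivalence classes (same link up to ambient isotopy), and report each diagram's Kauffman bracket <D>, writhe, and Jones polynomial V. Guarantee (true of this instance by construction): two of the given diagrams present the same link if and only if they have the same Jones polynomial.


grouping into links: {D1, D4} | {D2} | {D3}
V(D1) = -q^-3 + q^-2 - q^-1 + 3 - q + q^2 - q^3  (w 0, c 12, <D> = -A^-12 + A^-8 - A^-4 + 3 - A^4 + A^8 - A^12)
D2 (bracket A^-14 - 2A^-10 + A^-6 - 2A^-2 + 2A^2 + A^10; 12 crossings at w = +6): V = q^2 + 2q^4 - 2q^5 + q^6 - 2q^7 + q^8
V(D3) = 1  (w +2, c 12, <D> = A^6)
V(D4) = -q^-3 + q^-2 - q^-1 + 3 - q + q^2 - q^3  (w 0, c 14, <D> = -A^-12 + A^-8 - A^-4 + 3 - A^4 + A^8 - A^12)
why: V(q) takes 3 values over 4 diagrams, fixing the grouping
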